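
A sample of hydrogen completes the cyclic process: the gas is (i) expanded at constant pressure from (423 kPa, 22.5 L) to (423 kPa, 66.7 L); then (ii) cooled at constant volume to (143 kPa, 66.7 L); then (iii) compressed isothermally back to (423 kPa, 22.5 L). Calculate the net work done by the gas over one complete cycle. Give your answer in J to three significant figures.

Leg (i): W = PΔV = (423)(66.7 − 22.5) = 18697 J.
Leg (ii): W = 0.
Leg (iii): W = PᵢVᵢ ln(V_f/Vᵢ) = (9538) ln(22.5/66.7) = -10365 J.
W_net = 18697 − 10365 = 8332 J.

W_net ≈ 8330 J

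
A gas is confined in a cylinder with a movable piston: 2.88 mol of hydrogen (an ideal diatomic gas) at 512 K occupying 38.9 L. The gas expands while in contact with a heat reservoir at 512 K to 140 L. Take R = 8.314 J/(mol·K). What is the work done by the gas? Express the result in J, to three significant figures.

W ≈ 15700 J

Isothermal: W = nRT ln(V₂/V₁).
W = (2.88)(8.314)(512) × ln(140/38.9)
  = 12259 × 1.281
W_by_gas = 15700 J.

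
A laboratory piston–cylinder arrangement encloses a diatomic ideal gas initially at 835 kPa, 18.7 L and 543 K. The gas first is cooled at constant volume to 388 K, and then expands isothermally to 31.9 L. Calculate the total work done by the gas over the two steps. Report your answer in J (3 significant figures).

Step 1 (isochoric): W = 0 (constant volume).
After step 1: P = 596.6 kPa (V unchanged).
Step 2 (isothermal): W = P₁V₁ ln(V₂/V₁) = (11157) ln(31.9/18.7) = 5959 J.
W_total = 0 + 5959 = 5959 J.

W_total ≈ 5960 J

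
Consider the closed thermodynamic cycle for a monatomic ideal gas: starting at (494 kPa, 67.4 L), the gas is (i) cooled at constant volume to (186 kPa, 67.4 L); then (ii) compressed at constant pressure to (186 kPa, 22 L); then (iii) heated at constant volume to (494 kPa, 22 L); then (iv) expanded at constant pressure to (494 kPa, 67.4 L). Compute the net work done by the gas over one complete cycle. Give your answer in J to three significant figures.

Constant-volume legs do no work.
W(ii) = (186)(22 − 67.4) = -8444 J; W(iv) = (494)(67.4 − 22) = 22428 J.
W_net = -8444 + 22428 = 13983 J (the clockwise enclosed area).

W_net ≈ 14000 J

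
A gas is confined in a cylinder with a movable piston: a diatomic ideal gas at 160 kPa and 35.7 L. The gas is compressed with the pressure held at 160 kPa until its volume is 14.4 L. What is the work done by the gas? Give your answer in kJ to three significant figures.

Isobaric: W = P ΔV.
W = (160 kPa)(14.4 − 35.7 L) = (160)(-21.3) = -3408 J.

W ≈ -3.41 kJ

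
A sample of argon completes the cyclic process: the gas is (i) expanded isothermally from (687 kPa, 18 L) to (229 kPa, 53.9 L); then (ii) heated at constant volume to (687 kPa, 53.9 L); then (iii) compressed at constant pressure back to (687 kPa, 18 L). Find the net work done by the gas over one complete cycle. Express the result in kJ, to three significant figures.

Leg (i): W = PᵢVᵢ ln(V_f/Vᵢ) = (12366) ln(53.9/18) = 13563 J.
Leg (ii): W = 0.
Leg (iii): W = PΔV = (687)(18 − 53.9) = -24663 J.
W_net = 13563 − 24663 = -11101 J.

W_net ≈ -11.1 kJ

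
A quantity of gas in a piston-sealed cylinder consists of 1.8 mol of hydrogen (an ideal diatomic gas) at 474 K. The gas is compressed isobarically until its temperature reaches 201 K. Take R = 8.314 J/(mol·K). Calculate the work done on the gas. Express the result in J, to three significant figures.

Isobaric: W = P ΔV = nR ΔT.
W = (1.8)(8.314)(201 − 474) = -4085 J.
Work on gas = −W_by = 4085 J.

W ≈ 4090 J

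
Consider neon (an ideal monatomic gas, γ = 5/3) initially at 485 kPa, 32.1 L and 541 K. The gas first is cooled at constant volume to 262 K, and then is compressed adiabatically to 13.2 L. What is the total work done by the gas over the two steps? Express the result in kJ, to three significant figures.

W_total ≈ -9.14 kJ

Step 1 (isochoric): W = 0 (constant volume).
After step 1: P = 234.9 kPa (V unchanged).
Step 2 (adiabatic): W = (P₁V₁ − P₂V₂)/(γ−1) = (7540 − 13634)/0.667 = -9142 J.
W_total = 0 − 9142 = -9142 J.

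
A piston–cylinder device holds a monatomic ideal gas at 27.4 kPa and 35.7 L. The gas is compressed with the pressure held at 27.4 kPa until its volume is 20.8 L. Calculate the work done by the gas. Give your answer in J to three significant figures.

W ≈ -408 J

Isobaric: W = P ΔV.
W = (27.4 kPa)(20.8 − 35.7 L) = (27.4)(-14.9) = -408.3 J.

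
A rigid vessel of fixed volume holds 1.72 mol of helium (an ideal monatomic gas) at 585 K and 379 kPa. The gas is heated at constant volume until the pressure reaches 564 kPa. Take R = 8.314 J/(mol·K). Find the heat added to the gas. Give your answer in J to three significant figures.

Constant volume ⇒ W = 0, so Q = ΔU = nCᵥΔT with Cᵥ = 3R/2 = 12.47 J/(mol·K).
At constant V, T₂/T₁ = P₂/P₁ ⇒ ΔT = T₁(P₂/P₁ − 1) = 585·(564/379 − 1) = 285.6 K.
ΔU = (1.72)(12.47)(285.6) = 6125 J.

Q ≈ 6130 J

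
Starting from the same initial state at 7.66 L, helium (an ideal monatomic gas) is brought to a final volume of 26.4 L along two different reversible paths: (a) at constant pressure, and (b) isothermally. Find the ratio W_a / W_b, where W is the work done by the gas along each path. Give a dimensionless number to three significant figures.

Path (a) isobaric: W = P₁(V₂ − V₁) → W_a/(P₁V₁) = 2.446.
Path (b) isothermal: W = P₁V₁ ln(V₂/V₁) → W_b/(P₁V₁) = 1.237.
W_a / W_b = 2.446 / 1.237 = 1.977.

W_a / W_b ≈ 1.98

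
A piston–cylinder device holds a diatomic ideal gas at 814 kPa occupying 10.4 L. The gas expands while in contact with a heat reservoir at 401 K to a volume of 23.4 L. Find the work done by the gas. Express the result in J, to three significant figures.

W ≈ 6870 J

Isothermal: W = nRT ln(V₂/V₁) = P₁V₁ ln(V₂/V₁).
P₁V₁ = (814 kPa)(10.4 L) = 8466 J.
W = 8466 × ln(23.4/10.4) = 8466 × 0.8109
W_by_gas = 6865 J.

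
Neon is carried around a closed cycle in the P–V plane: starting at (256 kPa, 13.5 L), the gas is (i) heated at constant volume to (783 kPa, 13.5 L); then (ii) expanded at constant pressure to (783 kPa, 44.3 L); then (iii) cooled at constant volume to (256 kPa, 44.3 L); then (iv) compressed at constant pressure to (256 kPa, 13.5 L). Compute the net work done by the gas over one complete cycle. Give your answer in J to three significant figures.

W_net ≈ 16200 J

Constant-volume legs do no work.
W(ii) = (783)(44.3 − 13.5) = 24116 J; W(iv) = (256)(13.5 − 44.3) = -7885 J.
W_net = 24116 − 7885 = 16232 J (the clockwise enclosed area).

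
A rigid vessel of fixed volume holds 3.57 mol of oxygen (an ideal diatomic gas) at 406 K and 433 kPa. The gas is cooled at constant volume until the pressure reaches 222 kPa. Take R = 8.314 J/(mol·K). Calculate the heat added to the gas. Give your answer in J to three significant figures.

Q ≈ -14700 J

Constant volume ⇒ W = 0, so Q = ΔU = nCᵥΔT with Cᵥ = 5R/2 = 20.79 J/(mol·K).
At constant V, T₂/T₁ = P₂/P₁ ⇒ ΔT = T₁(P₂/P₁ − 1) = 406·(222/433 − 1) = -197.8 K.
ΔU = (3.57)(20.79)(-197.8) = -14680 J.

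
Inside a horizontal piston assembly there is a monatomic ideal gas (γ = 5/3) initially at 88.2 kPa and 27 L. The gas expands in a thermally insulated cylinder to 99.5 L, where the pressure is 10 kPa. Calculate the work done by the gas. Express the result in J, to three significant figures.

Adiabatic: W = (P₁V₁ − P₂V₂)/(γ − 1) with γ = 5/3.
P₁V₁ = 2381 J, P₂V₂ = 995 J.
W = (2381 − 995) / 0.6667 = 2080 J.

W ≈ 2080 J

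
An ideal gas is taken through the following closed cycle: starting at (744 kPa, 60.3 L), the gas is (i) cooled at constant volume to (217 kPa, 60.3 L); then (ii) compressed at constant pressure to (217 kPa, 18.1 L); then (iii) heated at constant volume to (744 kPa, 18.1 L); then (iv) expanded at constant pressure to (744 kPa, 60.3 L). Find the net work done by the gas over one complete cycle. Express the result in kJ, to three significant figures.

W_net ≈ 22.2 kJ

Constant-volume legs do no work.
W(ii) = (217)(18.1 − 60.3) = -9157 J; W(iv) = (744)(60.3 − 18.1) = 31397 J.
W_net = -9157 + 31397 = 22239 J (the clockwise enclosed area).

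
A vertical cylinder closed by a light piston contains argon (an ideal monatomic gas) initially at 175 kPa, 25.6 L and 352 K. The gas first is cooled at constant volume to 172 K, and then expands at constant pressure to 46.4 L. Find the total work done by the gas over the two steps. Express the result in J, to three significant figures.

Step 1 (isochoric): W = 0 (constant volume).
After step 1: P = 85.51 kPa (V unchanged).
Step 2 (isobaric): W = PΔV = (85.51 kPa)(46.4 − 25.6 L) = 1779 J.
W_total = 0 + 1779 = 1779 J.

W_total ≈ 1780 J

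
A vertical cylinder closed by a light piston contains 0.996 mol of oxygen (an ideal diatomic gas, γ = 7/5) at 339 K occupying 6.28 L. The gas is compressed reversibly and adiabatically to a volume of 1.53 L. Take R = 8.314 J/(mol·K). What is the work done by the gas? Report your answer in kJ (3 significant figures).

W ≈ -5.33 kJ

Adiabatic: TV^(γ−1) = const with γ = 7/5.
T₂ = T₁ (V₁/V₂)^(γ−1) = 339 × (6.28/1.53)^0.4 = 339 × 1.759 = 596.4 K.
W_by = nCᵥ(T₁ − T₂) = (0.996)(20.79)(339 − 596.4) = -5328 J.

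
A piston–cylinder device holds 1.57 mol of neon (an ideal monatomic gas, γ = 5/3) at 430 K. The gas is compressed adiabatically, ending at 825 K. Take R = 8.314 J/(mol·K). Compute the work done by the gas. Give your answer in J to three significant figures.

Adiabatic ⇒ Q = 0, so W_by = −ΔU = nCᵥ(T₁ − T₂).
Cᵥ = 3R/2 = 12.47 J/(mol·K).
W = (1.57)(12.47)(430 − 825) = -7734 J.

W ≈ -7730 J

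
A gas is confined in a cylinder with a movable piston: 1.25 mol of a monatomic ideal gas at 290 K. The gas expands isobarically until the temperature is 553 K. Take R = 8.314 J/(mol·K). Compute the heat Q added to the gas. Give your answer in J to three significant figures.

Q ≈ 6830 J

Isobaric: W = nRΔT = (1.25)(8.314)(263) = 2733 J.
ΔU = nCᵥΔT with Cᵥ = 3R/2: ΔU = (1.25)(12.47)(263) = 4100 J.
Q = ΔU + W = 4100 + 2733 = 6833 J.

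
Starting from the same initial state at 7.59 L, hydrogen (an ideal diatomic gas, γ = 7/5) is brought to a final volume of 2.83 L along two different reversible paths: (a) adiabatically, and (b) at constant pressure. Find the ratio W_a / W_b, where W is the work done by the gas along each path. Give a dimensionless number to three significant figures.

W_a / W_b ≈ 1.93

Path (a) adiabatic: W = P₁V₁(1 − (V₁/V₂)^(γ−1))/(γ−1) → W_a/(P₁V₁) = -1.21.
Path (b) isobaric: W = P₁(V₂ − V₁) → W_b/(P₁V₁) = -0.6271.
W_a / W_b = -1.21 / -0.6271 = 1.929.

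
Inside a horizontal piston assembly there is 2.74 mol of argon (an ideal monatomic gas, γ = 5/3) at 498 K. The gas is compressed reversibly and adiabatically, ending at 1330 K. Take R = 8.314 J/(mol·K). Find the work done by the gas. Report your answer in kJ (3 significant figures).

W ≈ -28.4 kJ

Adiabatic ⇒ Q = 0, so W_by = −ΔU = nCᵥ(T₁ − T₂).
Cᵥ = 3R/2 = 12.47 J/(mol·K).
W = (2.74)(12.47)(498 − 1330) = -28430 J.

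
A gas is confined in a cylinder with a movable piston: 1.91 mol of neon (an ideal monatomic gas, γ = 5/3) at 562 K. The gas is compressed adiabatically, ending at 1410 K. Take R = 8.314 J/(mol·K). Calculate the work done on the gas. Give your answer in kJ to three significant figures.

W ≈ 20.2 kJ

Adiabatic ⇒ Q = 0, so W_by = −ΔU = nCᵥ(T₁ − T₂).
Cᵥ = 3R/2 = 12.47 J/(mol·K).
W = (1.91)(12.47)(562 − 1410) = -20199 J.
Work on gas = −W_by = 20199 J.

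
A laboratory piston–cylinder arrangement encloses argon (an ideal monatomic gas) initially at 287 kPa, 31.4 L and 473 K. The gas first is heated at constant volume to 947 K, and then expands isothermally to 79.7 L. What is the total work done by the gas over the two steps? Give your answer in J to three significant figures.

W_total ≈ 16800 J

Step 1 (isochoric): W = 0 (constant volume).
After step 1: P = 574.6 kPa (V unchanged).
Step 2 (isothermal): W = P₁V₁ ln(V₂/V₁) = (18043) ln(79.7/31.4) = 16806 J.
W_total = 0 + 16806 = 16806 J.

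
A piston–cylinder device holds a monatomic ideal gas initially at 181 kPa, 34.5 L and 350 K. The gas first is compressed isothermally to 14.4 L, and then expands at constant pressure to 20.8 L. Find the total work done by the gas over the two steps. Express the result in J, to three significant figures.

W_total ≈ -2680 J

Step 1 (isothermal): W = P₁V₁ ln(V₂/V₁) = (6244) ln(14.4/34.5) = -5456 J.
After step 1: P = 433.6 kPa, V = 14.4 L, T = 350 K.
Step 2 (isobaric): W = PΔV = (433.6 kPa)(20.8 − 14.4 L) = 2775 J.
W_total = -5456 + 2775 = -2681 J.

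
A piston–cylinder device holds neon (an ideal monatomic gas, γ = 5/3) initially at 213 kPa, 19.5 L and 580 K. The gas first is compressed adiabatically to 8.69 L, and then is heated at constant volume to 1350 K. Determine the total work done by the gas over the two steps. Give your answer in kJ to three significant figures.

Step 1 (adiabatic): W = (P₁V₁ − P₂V₂)/(γ−1) = (4154 − 7119)/0.667 = -4448 J.
Step 2 (isochoric): W = 0 (constant volume).
W_total = -4448 + 0 = -4448 J.

W_total ≈ -4.45 kJ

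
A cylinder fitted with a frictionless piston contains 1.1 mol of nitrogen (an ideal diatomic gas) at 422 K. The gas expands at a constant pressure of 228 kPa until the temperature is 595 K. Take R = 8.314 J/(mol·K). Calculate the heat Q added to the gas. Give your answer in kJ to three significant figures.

Q ≈ 5.54 kJ

Isobaric: W = nRΔT = (1.1)(8.314)(173) = 1582 J.
ΔU = nCᵥΔT with Cᵥ = 5R/2: ΔU = (1.1)(20.79)(173) = 3955 J.
Q = ΔU + W = 3955 + 1582 = 5538 J.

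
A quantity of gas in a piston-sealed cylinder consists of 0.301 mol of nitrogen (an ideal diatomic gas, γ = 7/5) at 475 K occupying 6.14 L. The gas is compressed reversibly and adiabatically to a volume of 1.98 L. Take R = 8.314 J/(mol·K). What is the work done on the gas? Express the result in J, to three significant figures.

W ≈ 1700 J

Adiabatic: TV^(γ−1) = const with γ = 7/5.
T₂ = T₁ (V₁/V₂)^(γ−1) = 475 × (6.14/1.98)^0.4 = 475 × 1.573 = 747 K.
W_by = nCᵥ(T₁ − T₂) = (0.301)(20.79)(475 − 747) = -1701 J.
Work on gas = −W_by = 1701 J.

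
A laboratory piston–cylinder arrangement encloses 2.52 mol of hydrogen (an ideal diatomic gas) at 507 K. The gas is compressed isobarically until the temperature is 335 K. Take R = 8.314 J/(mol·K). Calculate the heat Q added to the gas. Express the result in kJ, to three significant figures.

Q ≈ -12.6 kJ

Isobaric: W = nRΔT = (2.52)(8.314)(-172) = -3604 J.
ΔU = nCᵥΔT with Cᵥ = 5R/2: ΔU = (2.52)(20.79)(-172) = -9009 J.
Q = ΔU + W = -9009 − 3604 = -12613 J.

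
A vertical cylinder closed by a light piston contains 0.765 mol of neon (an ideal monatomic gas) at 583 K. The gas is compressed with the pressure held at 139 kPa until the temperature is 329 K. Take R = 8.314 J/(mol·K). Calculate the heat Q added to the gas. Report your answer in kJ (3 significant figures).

Isobaric: W = nRΔT = (0.765)(8.314)(-254) = -1615 J.
ΔU = nCᵥΔT with Cᵥ = 3R/2: ΔU = (0.765)(12.47)(-254) = -2423 J.
Q = ΔU + W = -2423 − 1615 = -4039 J.

Q ≈ -4.04 kJ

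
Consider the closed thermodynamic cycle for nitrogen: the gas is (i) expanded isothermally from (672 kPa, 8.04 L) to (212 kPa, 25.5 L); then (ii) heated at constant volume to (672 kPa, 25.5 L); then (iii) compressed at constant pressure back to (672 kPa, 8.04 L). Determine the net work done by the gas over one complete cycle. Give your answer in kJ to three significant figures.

Leg (i): W = PᵢVᵢ ln(V_f/Vᵢ) = (5403) ln(25.5/8.04) = 6236 J.
Leg (ii): W = 0.
Leg (iii): W = PΔV = (672)(8.04 − 25.5) = -11733 J.
W_net = 6236 − 11733 = -5497 J.

W_net ≈ -5.50 kJ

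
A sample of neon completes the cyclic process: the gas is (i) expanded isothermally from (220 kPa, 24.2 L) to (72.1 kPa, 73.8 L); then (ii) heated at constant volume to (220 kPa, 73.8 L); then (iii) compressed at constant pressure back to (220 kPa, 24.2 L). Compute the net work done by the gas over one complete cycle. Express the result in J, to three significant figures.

W_net ≈ -4980 J

Leg (i): W = PᵢVᵢ ln(V_f/Vᵢ) = (5324) ln(73.8/24.2) = 5936 J.
Leg (ii): W = 0.
Leg (iii): W = PΔV = (220)(24.2 − 73.8) = -10912 J.
W_net = 5936 − 10912 = -4976 J.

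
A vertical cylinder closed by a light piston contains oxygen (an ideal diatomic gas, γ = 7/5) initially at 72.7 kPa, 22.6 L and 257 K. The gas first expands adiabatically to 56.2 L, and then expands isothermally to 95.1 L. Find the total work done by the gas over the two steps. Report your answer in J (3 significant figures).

W_total ≈ 1850 J

Step 1 (adiabatic): W = (P₁V₁ − P₂V₂)/(γ−1) = (1643 − 1141)/0.4 = 1254 J.
After step 1: P = 20.31 kPa, V = 56.2 L, T = 178.5 K.
Step 2 (isothermal): W = P₁V₁ ln(V₂/V₁) = (1141) ln(95.1/56.2) = 600.3 J.
W_total = 1254 + 600.3 = 1855 J.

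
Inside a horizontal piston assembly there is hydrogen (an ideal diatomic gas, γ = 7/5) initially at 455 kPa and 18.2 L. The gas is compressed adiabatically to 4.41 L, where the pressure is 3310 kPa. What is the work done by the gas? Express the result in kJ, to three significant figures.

Adiabatic: W = (P₁V₁ − P₂V₂)/(γ − 1) with γ = 7/5.
P₁V₁ = 8281 J, P₂V₂ = 14597 J.
W = (8281 − 14597) / 0.4 = -15790 J.

W ≈ -15.8 kJ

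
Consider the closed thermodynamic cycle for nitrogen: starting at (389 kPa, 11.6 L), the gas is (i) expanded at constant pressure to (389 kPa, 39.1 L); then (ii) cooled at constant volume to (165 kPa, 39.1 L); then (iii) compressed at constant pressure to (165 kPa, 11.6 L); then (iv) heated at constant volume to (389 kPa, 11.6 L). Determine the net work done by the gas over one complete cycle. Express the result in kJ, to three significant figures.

Constant-volume legs do no work.
W(i) = (389)(39.1 − 11.6) = 10698 J; W(iii) = (165)(11.6 − 39.1) = -4538 J.
W_net = 10698 − 4538 = 6160 J (the clockwise enclosed area).

W_net ≈ 6.16 kJ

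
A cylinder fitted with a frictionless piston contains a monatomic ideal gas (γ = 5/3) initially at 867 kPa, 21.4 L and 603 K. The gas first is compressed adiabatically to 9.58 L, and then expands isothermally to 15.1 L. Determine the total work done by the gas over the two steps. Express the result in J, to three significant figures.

Step 1 (adiabatic): W = (P₁V₁ − P₂V₂)/(γ−1) = (18554 − 31705)/0.667 = -19727 J.
After step 1: P = 3310 kPa, V = 9.58 L, T = 1030 K.
Step 2 (isothermal): W = P₁V₁ ln(V₂/V₁) = (31705) ln(15.1/9.58) = 14426 J.
W_total = -19727 + 14426 = -5301 J.

W_total ≈ -5300 J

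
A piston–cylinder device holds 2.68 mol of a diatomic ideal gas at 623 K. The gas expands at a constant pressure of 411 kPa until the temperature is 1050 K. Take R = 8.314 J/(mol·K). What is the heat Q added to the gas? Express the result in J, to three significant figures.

Isobaric: W = nRΔT = (2.68)(8.314)(427) = 9514 J.
ΔU = nCᵥΔT with Cᵥ = 5R/2: ΔU = (2.68)(20.79)(427) = 23786 J.
Q = ΔU + W = 23786 + 9514 = 33300 J.

Q ≈ 33300 J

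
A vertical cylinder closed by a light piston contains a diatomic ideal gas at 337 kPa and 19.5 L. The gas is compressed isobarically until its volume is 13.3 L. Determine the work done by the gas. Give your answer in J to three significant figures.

W ≈ -2090 J

Isobaric: W = P ΔV.
W = (337 kPa)(13.3 − 19.5 L) = (337)(-6.2) = -2089 J.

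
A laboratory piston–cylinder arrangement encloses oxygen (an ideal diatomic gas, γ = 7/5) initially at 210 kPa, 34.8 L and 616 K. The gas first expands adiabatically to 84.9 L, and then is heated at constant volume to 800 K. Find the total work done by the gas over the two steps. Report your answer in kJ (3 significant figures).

Step 1 (adiabatic): W = (P₁V₁ − P₂V₂)/(γ−1) = (7308 − 5115)/0.4 = 5482 J.
Step 2 (isochoric): W = 0 (constant volume).
W_total = 5482 + 0 = 5482 J.

W_total ≈ 5.48 kJ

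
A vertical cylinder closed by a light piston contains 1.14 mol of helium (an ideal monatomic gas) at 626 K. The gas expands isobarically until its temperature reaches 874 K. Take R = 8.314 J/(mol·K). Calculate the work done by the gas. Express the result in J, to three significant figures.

W ≈ 2350 J

Isobaric: W = P ΔV = nR ΔT.
W = (1.14)(8.314)(874 − 626) = 2351 J.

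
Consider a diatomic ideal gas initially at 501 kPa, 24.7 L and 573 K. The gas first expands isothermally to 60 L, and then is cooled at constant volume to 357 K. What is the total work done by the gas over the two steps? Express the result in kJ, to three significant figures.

Step 1 (isothermal): W = P₁V₁ ln(V₂/V₁) = (12375) ln(60/24.7) = 10983 J.
Step 2 (isochoric): W = 0 (constant volume).
W_total = 10983 + 0 = 10983 J.

W_total ≈ 11.0 kJ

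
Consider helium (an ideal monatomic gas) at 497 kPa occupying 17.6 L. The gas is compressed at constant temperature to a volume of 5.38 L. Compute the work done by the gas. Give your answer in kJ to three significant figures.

W ≈ -10.4 kJ

Isothermal: W = nRT ln(V₂/V₁) = P₁V₁ ln(V₂/V₁).
P₁V₁ = (497 kPa)(17.6 L) = 8747 J.
W = 8747 × ln(5.38/17.6) = 8747 × -1.185
W_by_gas = -10367 J.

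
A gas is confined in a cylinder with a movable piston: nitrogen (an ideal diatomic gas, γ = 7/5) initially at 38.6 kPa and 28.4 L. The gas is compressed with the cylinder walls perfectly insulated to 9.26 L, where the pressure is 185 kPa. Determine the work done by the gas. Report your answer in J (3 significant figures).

W ≈ -1540 J

Adiabatic: W = (P₁V₁ − P₂V₂)/(γ − 1) with γ = 7/5.
P₁V₁ = 1096 J, P₂V₂ = 1713 J.
W = (1096 − 1713) / 0.4 = -1542 J.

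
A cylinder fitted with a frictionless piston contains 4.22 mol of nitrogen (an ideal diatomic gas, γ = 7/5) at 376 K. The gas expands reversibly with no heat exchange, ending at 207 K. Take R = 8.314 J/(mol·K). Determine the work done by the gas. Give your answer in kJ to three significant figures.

W ≈ 14.8 kJ

Adiabatic ⇒ Q = 0, so W_by = −ΔU = nCᵥ(T₁ − T₂).
Cᵥ = 5R/2 = 20.79 J/(mol·K).
W = (4.22)(20.79)(376 − 207) = 14823 J.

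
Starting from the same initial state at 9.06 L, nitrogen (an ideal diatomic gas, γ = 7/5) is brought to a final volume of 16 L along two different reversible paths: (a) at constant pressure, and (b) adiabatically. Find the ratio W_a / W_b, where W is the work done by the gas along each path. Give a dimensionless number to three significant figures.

Path (a) isobaric: W = P₁(V₂ − V₁) → W_a/(P₁V₁) = 0.766.
Path (b) adiabatic: W = P₁V₁(1 − (V₁/V₂)^(γ−1))/(γ−1) → W_b/(P₁V₁) = 0.5087.
W_a / W_b = 0.766 / 0.5087 = 1.506.

W_a / W_b ≈ 1.51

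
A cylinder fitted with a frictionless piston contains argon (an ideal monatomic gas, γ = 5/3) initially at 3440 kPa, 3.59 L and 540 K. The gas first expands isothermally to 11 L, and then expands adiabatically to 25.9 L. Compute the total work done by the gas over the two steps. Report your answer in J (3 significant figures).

Step 1 (isothermal): W = P₁V₁ ln(V₂/V₁) = (12350) ln(11/3.59) = 13828 J.
After step 1: P = 1123 kPa, V = 11 L, T = 540 K.
Step 2 (adiabatic): W = (P₁V₁ − P₂V₂)/(γ−1) = (12350 − 6978)/0.667 = 8058 J.
W_total = 13828 + 8058 = 21886 J.

W_total ≈ 21900 J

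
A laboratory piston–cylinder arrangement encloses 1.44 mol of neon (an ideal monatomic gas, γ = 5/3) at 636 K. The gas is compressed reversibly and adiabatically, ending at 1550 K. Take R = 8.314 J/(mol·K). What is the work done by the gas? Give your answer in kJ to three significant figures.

W ≈ -16.4 kJ

Adiabatic ⇒ Q = 0, so W_by = −ΔU = nCᵥ(T₁ − T₂).
Cᵥ = 3R/2 = 12.47 J/(mol·K).
W = (1.44)(12.47)(636 − 1550) = -16414 J.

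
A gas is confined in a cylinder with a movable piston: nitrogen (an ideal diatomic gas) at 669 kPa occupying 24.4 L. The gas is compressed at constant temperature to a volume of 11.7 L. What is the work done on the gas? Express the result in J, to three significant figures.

Isothermal: W = nRT ln(V₂/V₁) = P₁V₁ ln(V₂/V₁).
P₁V₁ = (669 kPa)(24.4 L) = 16324 J.
W = 16324 × ln(11.7/24.4) = 16324 × -0.735
W_by_gas = -11998 J; work on gas = −W_by = 11998 J.

W ≈ 12000 J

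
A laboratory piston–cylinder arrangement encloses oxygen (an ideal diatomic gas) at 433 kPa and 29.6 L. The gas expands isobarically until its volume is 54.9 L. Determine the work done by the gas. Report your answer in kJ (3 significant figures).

W ≈ 11.0 kJ

Isobaric: W = P ΔV.
W = (433 kPa)(54.9 − 29.6 L) = (433)(25.3) = 10955 J.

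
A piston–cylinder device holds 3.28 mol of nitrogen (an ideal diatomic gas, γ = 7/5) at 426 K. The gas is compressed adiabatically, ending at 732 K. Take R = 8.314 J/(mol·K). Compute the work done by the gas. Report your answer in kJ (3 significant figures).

W ≈ -20.9 kJ

Adiabatic ⇒ Q = 0, so W_by = −ΔU = nCᵥ(T₁ − T₂).
Cᵥ = 5R/2 = 20.79 J/(mol·K).
W = (3.28)(20.79)(426 − 732) = -20861 J.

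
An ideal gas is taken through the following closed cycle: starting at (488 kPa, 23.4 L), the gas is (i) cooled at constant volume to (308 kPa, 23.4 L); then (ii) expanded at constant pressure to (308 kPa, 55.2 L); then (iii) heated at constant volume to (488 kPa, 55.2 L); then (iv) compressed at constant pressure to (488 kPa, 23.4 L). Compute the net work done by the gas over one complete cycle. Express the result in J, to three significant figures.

W_net ≈ -5720 J

Constant-volume legs do no work.
W(ii) = (308)(55.2 − 23.4) = 9794 J; W(iv) = (488)(23.4 − 55.2) = -15518 J.
W_net = 9794 − 15518 = -5724 J (the counter-clockwise enclosed area).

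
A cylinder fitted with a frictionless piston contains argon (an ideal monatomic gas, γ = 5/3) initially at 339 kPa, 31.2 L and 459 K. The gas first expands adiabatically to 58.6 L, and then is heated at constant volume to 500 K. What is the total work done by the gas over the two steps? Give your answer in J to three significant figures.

W_total ≈ 5440 J

Step 1 (adiabatic): W = (P₁V₁ − P₂V₂)/(γ−1) = (10577 − 6948)/0.667 = 5443 J.
Step 2 (isochoric): W = 0 (constant volume).
W_total = 5443 + 0 = 5443 J.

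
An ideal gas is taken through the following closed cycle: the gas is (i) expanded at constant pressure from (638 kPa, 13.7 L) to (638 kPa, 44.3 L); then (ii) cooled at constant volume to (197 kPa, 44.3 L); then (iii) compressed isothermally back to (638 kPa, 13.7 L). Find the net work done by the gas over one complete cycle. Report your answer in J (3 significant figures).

W_net ≈ 9280 J

Leg (i): W = PΔV = (638)(44.3 − 13.7) = 19523 J.
Leg (ii): W = 0.
Leg (iii): W = PᵢVᵢ ln(V_f/Vᵢ) = (8727) ln(13.7/44.3) = -10242 J.
W_net = 19523 − 10242 = 9281 J.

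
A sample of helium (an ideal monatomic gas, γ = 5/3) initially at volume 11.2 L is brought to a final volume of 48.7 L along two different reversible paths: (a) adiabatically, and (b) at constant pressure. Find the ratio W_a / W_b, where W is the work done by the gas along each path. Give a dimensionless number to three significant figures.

Path (a) adiabatic: W = P₁V₁(1 − (V₁/V₂)^(γ−1))/(γ−1) → W_a/(P₁V₁) = 0.9369.
Path (b) isobaric: W = P₁(V₂ − V₁) → W_b/(P₁V₁) = 3.348.
W_a / W_b = 0.9369 / 3.348 = 0.2798.

W_a / W_b ≈ 0.280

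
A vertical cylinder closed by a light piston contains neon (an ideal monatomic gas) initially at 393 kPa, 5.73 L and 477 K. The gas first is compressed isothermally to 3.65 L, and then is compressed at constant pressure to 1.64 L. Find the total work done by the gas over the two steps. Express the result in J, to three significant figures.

W_total ≈ -2260 J

Step 1 (isothermal): W = P₁V₁ ln(V₂/V₁) = (2252) ln(3.65/5.73) = -1016 J.
After step 1: P = 617 kPa, V = 3.65 L, T = 477 K.
Step 2 (isobaric): W = PΔV = (617 kPa)(1.64 − 3.65 L) = -1240 J.
W_total = -1016 − 1240 = -2256 J.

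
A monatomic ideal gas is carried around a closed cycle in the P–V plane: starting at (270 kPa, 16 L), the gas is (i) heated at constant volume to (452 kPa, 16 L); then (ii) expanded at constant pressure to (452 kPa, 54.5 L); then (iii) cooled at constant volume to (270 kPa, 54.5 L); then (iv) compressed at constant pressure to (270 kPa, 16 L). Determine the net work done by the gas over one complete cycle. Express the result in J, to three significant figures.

W_net ≈ 7010 J

Constant-volume legs do no work.
W(ii) = (452)(54.5 − 16) = 17402 J; W(iv) = (270)(16 − 54.5) = -10395 J.
W_net = 17402 − 10395 = 7007 J (the clockwise enclosed area).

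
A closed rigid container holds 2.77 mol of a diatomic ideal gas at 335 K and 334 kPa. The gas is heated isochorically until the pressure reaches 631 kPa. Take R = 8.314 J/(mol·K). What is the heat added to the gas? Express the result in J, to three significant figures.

Constant volume ⇒ W = 0, so Q = ΔU = nCᵥΔT with Cᵥ = 5R/2 = 20.79 J/(mol·K).
At constant V, T₂/T₁ = P₂/P₁ ⇒ ΔT = T₁(P₂/P₁ − 1) = 335·(631/334 − 1) = 297.9 K.
ΔU = (2.77)(20.79)(297.9) = 17151 J.

Q ≈ 17200 J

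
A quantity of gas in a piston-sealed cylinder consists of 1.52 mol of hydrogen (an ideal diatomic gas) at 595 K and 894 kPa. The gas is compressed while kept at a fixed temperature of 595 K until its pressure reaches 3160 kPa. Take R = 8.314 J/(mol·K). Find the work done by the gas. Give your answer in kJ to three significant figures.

W ≈ -9.49 kJ

Isothermal process: W = nRT ln(V₂/V₁) = nRT ln(P₁/P₂).
W = (1.52)(8.314)(595) × ln(894/3160)
  = 7519 × ln(0.2829) = 7519 × -1.263
W_by_gas = -9494 J.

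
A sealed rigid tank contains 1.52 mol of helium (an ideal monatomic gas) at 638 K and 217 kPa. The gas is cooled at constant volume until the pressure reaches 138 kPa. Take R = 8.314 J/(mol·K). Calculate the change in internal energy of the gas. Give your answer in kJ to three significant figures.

Constant volume ⇒ W = 0, so Q = ΔU = nCᵥΔT with Cᵥ = 3R/2 = 12.47 J/(mol·K).
At constant V, T₂/T₁ = P₂/P₁ ⇒ ΔT = T₁(P₂/P₁ − 1) = 638·(138/217 − 1) = -232.3 K.
ΔU = (1.52)(12.47)(-232.3) = -4403 J.

ΔU ≈ -4.40 kJ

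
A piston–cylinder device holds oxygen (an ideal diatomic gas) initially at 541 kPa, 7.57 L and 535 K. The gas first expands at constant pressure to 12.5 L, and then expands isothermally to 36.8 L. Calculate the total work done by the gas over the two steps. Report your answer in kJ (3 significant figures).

W_total ≈ 9.97 kJ

Step 1 (isobaric): W = PΔV = (541 kPa)(12.5 − 7.57 L) = 2667 J.
After step 1: P = 541 kPa, V = 12.5 L, T = 883.4 K.
Step 2 (isothermal): W = P₁V₁ ln(V₂/V₁) = (6762) ln(36.8/12.5) = 7302 J.
W_total = 2667 + 7302 = 9969 J.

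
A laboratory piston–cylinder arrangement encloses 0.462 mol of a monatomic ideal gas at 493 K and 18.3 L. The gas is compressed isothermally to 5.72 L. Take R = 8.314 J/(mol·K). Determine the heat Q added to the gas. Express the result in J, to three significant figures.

Isothermal ⇒ ΔU = 0, so Q = W = nRT ln(V₂/V₁).
Q = (0.462)(8.314)(493) ln(5.72/18.3) = 1894 × -1.163 = -2202 J.

Q ≈ -2200 J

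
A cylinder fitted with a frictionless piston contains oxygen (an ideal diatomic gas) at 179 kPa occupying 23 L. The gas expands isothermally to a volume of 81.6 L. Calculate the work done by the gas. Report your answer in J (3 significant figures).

W ≈ 5210 J

Isothermal: W = nRT ln(V₂/V₁) = P₁V₁ ln(V₂/V₁).
P₁V₁ = (179 kPa)(23 L) = 4117 J.
W = 4117 × ln(81.6/23) = 4117 × 1.266
W_by_gas = 5214 J.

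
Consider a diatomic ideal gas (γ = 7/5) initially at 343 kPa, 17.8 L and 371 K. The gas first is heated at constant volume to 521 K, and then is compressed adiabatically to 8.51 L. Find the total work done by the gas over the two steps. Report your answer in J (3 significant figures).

W_total ≈ -7360 J

Step 1 (isochoric): W = 0 (constant volume).
After step 1: P = 481.7 kPa (V unchanged).
Step 2 (adiabatic): W = (P₁V₁ − P₂V₂)/(γ−1) = (8574 − 11518)/0.4 = -7360 J.
W_total = 0 − 7360 = -7360 J.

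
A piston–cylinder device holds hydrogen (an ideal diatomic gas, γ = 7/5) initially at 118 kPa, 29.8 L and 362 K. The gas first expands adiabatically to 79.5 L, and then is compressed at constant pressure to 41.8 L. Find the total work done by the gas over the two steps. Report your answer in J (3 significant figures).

Step 1 (adiabatic): W = (P₁V₁ − P₂V₂)/(γ−1) = (3516 − 2375)/0.4 = 2854 J.
After step 1: P = 29.87 kPa, V = 79.5 L, T = 244.5 K.
Step 2 (isobaric): W = PΔV = (29.87 kPa)(41.8 − 79.5 L) = -1126 J.
W_total = 2854 − 1126 = 1728 J.

W_total ≈ 1730 J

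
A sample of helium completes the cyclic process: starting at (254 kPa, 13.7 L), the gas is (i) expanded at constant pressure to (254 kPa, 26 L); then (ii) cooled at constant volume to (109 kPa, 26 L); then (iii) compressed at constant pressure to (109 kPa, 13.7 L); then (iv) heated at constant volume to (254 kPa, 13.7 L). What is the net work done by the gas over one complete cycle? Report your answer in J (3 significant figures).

W_net ≈ 1780 J

Constant-volume legs do no work.
W(i) = (254)(26 − 13.7) = 3124 J; W(iii) = (109)(13.7 − 26) = -1341 J.
W_net = 3124 − 1341 = 1784 J (the clockwise enclosed area).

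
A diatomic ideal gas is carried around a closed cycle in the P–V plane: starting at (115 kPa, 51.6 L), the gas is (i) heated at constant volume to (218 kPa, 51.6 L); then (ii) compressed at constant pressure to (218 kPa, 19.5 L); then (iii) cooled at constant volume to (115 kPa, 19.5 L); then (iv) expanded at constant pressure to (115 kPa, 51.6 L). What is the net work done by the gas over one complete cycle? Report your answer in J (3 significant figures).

W_net ≈ -3310 J

Constant-volume legs do no work.
W(ii) = (218)(19.5 − 51.6) = -6998 J; W(iv) = (115)(51.6 − 19.5) = 3692 J.
W_net = -6998 + 3692 = -3306 J (the counter-clockwise enclosed area).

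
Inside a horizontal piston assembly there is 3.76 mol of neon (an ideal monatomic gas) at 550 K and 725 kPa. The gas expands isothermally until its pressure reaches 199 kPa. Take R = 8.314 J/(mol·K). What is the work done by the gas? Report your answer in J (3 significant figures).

Isothermal process: W = nRT ln(V₂/V₁) = nRT ln(P₁/P₂).
W = (3.76)(8.314)(550) × ln(725/199)
  = 17193 × ln(3.643) = 17193 × 1.293
W_by_gas = 22229 J.

W ≈ 22200 J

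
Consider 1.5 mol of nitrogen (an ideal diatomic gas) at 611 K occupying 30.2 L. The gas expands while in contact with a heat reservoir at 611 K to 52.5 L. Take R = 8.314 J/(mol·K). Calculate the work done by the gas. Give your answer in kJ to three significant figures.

Isothermal: W = nRT ln(V₂/V₁).
W = (1.5)(8.314)(611) × ln(52.5/30.2)
  = 7620 × 0.553
W_by_gas = 4214 J.

W ≈ 4.21 kJ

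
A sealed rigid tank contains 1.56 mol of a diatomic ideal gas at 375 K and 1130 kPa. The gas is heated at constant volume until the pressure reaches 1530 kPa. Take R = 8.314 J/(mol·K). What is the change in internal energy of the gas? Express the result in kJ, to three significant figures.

ΔU ≈ 4.30 kJ

Constant volume ⇒ W = 0, so Q = ΔU = nCᵥΔT with Cᵥ = 5R/2 = 20.79 J/(mol·K).
At constant V, T₂/T₁ = P₂/P₁ ⇒ ΔT = T₁(P₂/P₁ − 1) = 375·(1530/1130 − 1) = 132.7 K.
ΔU = (1.56)(20.79)(132.7) = 4304 J.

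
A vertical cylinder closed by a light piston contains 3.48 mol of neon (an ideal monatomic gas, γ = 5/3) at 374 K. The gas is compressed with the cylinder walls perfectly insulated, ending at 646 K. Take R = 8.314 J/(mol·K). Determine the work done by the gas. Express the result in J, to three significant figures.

Adiabatic ⇒ Q = 0, so W_by = −ΔU = nCᵥ(T₁ − T₂).
Cᵥ = 3R/2 = 12.47 J/(mol·K).
W = (3.48)(12.47)(374 − 646) = -11805 J.

W ≈ -11800 J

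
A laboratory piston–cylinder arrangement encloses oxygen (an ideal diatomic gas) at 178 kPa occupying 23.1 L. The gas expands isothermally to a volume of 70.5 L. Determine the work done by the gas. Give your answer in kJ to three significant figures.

W ≈ 4.59 kJ

Isothermal: W = nRT ln(V₂/V₁) = P₁V₁ ln(V₂/V₁).
P₁V₁ = (178 kPa)(23.1 L) = 4112 J.
W = 4112 × ln(70.5/23.1) = 4112 × 1.116
W_by_gas = 4588 J.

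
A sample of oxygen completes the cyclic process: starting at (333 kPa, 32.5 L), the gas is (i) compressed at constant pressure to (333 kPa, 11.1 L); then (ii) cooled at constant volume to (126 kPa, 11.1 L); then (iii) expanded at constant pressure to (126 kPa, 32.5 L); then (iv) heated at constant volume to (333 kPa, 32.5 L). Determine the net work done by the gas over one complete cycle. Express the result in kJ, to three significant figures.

W_net ≈ -4.43 kJ

Constant-volume legs do no work.
W(i) = (333)(11.1 − 32.5) = -7126 J; W(iii) = (126)(32.5 − 11.1) = 2696 J.
W_net = -7126 + 2696 = -4430 J (the counter-clockwise enclosed area).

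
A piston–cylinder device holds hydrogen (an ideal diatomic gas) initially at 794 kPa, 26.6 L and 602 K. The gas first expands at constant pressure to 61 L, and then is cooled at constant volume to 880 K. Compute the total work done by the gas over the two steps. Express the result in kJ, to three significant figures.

Step 1 (isobaric): W = PΔV = (794 kPa)(61 − 26.6 L) = 27314 J.
Step 2 (isochoric): W = 0 (constant volume).
W_total = 27314 + 0 = 27314 J.

W_total ≈ 27.3 kJ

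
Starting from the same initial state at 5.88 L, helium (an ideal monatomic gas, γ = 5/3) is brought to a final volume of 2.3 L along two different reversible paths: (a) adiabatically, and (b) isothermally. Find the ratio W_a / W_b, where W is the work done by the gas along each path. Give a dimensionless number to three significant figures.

W_a / W_b ≈ 1.39

Path (a) adiabatic: W = P₁V₁(1 − (V₁/V₂)^(γ−1))/(γ−1) → W_a/(P₁V₁) = -1.305.
Path (b) isothermal: W = P₁V₁ ln(V₂/V₁) → W_b/(P₁V₁) = -0.9386.
W_a / W_b = -1.305 / -0.9386 = 1.39.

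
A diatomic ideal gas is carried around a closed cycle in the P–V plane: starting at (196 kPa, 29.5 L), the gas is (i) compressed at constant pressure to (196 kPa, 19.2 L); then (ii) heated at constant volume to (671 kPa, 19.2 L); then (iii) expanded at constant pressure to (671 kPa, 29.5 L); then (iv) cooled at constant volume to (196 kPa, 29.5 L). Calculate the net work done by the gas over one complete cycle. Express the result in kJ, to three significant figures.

W_net ≈ 4.89 kJ

Constant-volume legs do no work.
W(i) = (196)(19.2 − 29.5) = -2019 J; W(iii) = (671)(29.5 − 19.2) = 6911 J.
W_net = -2019 + 6911 = 4892 J (the clockwise enclosed area).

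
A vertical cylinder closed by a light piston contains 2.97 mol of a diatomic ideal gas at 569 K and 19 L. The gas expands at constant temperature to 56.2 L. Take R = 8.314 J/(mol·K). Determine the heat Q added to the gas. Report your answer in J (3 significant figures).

Q ≈ 15200 J

Isothermal ⇒ ΔU = 0, so Q = W = nRT ln(V₂/V₁).
Q = (2.97)(8.314)(569) ln(56.2/19) = 14050 × 1.084 = 15237 J.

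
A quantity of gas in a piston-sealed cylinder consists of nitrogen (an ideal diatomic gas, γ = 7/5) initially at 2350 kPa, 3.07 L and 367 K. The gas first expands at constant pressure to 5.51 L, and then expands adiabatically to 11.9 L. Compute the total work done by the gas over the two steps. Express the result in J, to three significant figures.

W_total ≈ 14300 J

Step 1 (isobaric): W = PΔV = (2350 kPa)(5.51 − 3.07 L) = 5734 J.
After step 1: P = 2350 kPa, V = 5.51 L, T = 658.7 K.
Step 2 (adiabatic): W = (P₁V₁ − P₂V₂)/(γ−1) = (12948 − 9516)/0.4 = 8581 J.
W_total = 5734 + 8581 = 14315 J.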